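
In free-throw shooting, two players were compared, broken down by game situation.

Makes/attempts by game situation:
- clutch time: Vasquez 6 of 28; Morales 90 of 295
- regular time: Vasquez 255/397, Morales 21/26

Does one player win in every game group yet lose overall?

Clutch time: Vasquez 6/28 = 21.4%, Morales 90/295 = 30.5% → Morales
Regular time: Vasquez 255/397 = 64.2%, Morales 21/26 = 80.8% → Morales
Overall: Vasquez 261/425 = 61.4%, Morales 111/321 = 34.6% → Vasquez
Morales wins each game group but Vasquez wins overall — the comparison reverses. Morales's attempts skew toward clutch time, which has a lower base rate.

Yes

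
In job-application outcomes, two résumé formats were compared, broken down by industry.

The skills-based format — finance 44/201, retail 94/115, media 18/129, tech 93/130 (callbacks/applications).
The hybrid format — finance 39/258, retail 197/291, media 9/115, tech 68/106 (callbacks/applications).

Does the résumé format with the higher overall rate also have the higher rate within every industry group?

Yes

Finance: the skills-based format 44/201 = 21.9%, the hybrid format 39/258 = 15.1% → the skills-based format
Retail: the skills-based format 94/115 = 81.7%, the hybrid format 197/291 = 67.7% → the skills-based format
Media: the skills-based format 18/129 = 14.0%, the hybrid format 9/115 = 7.8% → the skills-based format
Tech: the skills-based format 93/130 = 71.5%, the hybrid format 68/106 = 64.2% → the skills-based format
Overall: the skills-based format 249/575 = 43.3%, the hybrid format 313/770 = 40.6% → the skills-based format
The skills-based format wins overall and in every industry group — no reversal.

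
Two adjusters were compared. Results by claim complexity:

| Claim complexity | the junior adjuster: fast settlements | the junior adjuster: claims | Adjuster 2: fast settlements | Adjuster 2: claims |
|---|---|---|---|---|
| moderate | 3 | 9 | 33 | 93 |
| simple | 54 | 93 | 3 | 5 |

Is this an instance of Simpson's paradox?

Yes

Moderate: the junior adjuster 3/9 = 33.3%, Adjuster 2 33/93 = 35.5% → Adjuster 2
Simple: the junior adjuster 54/93 = 58.1%, Adjuster 2 3/5 = 60.0% → Adjuster 2
Overall: the junior adjuster 57/102 = 55.9%, Adjuster 2 36/98 = 36.7% → the junior adjuster
Adjuster 2 wins each claim group but the junior adjuster wins overall — the comparison reverses. Adjuster 2's claims skew toward moderate, which has a lower base rate.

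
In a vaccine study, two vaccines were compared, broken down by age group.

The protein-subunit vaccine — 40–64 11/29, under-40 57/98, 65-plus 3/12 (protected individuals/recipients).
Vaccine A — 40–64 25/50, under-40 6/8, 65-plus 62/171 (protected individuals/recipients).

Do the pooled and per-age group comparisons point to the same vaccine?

40–64: the protein-subunit vaccine 11/29 = 37.9%, Vaccine A 25/50 = 50.0% → Vaccine A
Under-40: the protein-subunit vaccine 57/98 = 58.2%, Vaccine A 6/8 = 75.0% → Vaccine A
65-plus: the protein-subunit vaccine 3/12 = 25.0%, Vaccine A 62/171 = 36.3% → Vaccine A
Overall: the protein-subunit vaccine 71/139 = 51.1%, Vaccine A 93/229 = 40.6% → the protein-subunit vaccine
Vaccine A wins each age group but the protein-subunit vaccine wins overall — the comparison reverses. Vaccine A's recipients skew toward 65-plus, which has a lower base rate.

No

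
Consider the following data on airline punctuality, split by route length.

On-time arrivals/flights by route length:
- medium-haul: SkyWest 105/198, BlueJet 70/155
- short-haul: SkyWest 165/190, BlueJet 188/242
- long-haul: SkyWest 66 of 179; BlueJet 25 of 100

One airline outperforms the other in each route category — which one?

SkyWest

Medium-haul: SkyWest 105/198 = 53.0%, BlueJet 70/155 = 45.2% → SkyWest
Short-haul: SkyWest 165/190 = 86.8%, BlueJet 188/242 = 77.7% → SkyWest
Long-haul: SkyWest 66/179 = 36.9%, BlueJet 25/100 = 25.0% → SkyWest
SkyWest has the higher rate in all 3 groups.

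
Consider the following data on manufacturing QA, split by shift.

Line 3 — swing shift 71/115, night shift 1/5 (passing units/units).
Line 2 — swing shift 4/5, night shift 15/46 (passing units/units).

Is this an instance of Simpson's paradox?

Yes

Swing shift: Line 3 71/115 = 61.7%, Line 2 4/5 = 80.0% → Line 2
Night shift: Line 3 1/5 = 20.0%, Line 2 15/46 = 32.6% → Line 2
Overall: Line 3 72/120 = 60.0%, Line 2 19/51 = 37.3% → Line 3
Line 2 wins each shift group but Line 3 wins overall — the comparison reverses. Line 2's units skew toward night shift, which has a lower base rate.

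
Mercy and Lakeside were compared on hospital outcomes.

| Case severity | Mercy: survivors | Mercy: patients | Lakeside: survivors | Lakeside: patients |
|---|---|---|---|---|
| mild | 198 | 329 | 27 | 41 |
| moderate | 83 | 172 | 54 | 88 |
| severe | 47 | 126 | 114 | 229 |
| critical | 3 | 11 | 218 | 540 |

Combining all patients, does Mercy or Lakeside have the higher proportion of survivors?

Mild: Mercy 198/329 = 60.2%, Lakeside 27/41 = 65.9% → Lakeside
Moderate: Mercy 83/172 = 48.3%, Lakeside 54/88 = 61.4% → Lakeside
Severe: Mercy 47/126 = 37.3%, Lakeside 114/229 = 49.8% → Lakeside
Critical: Mercy 3/11 = 27.3%, Lakeside 218/540 = 40.4% → Lakeside
Overall: Mercy 331/638 = 51.9%, Lakeside 413/898 = 46.0% → Mercy
(Lakeside wins every case group but Mercy wins overall — Lakeside's patients skew toward the low-rate critical group.)

Mercy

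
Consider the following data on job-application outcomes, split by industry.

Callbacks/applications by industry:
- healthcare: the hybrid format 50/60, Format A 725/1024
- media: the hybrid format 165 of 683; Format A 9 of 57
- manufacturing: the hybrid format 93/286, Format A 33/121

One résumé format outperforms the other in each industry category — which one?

Healthcare: the hybrid format 50/60 = 83.3%, Format A 725/1024 = 70.8% → the hybrid format
Media: the hybrid format 165/683 = 24.2%, Format A 9/57 = 15.8% → the hybrid format
Manufacturing: the hybrid format 93/286 = 32.5%, Format A 33/121 = 27.3% → the hybrid format
The hybrid format has the higher rate in all 3 groups.

the hybrid format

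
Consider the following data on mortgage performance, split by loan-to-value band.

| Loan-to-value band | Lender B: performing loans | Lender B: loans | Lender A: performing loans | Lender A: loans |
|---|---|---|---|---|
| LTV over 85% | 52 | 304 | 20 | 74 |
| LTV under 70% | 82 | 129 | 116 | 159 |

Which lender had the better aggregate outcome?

Lender A

LTV over 85%: Lender B 52/304 = 17.1%, Lender A 20/74 = 27.0% → Lender A
LTV under 70%: Lender B 82/129 = 63.6%, Lender A 116/159 = 73.0% → Lender A
Overall: Lender B 134/433 = 30.9%, Lender A 136/233 = 58.4% → Lender A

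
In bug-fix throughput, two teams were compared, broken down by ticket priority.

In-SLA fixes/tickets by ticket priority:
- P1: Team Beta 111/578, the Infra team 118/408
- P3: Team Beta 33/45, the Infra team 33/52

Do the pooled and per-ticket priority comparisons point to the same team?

No

P1: Team Beta 111/578 = 19.2%, the Infra team 118/408 = 28.9% → the Infra team
P3: Team Beta 33/45 = 73.3%, the Infra team 33/52 = 63.5% → Team Beta
Overall: Team Beta 144/623 = 23.1%, the Infra team 151/460 = 32.8% → the Infra team
Neither sweeps: Team Beta wins 1 of 2 groups, the Infra team wins 1. The Infra team wins overall but not every group — no Simpson reversal.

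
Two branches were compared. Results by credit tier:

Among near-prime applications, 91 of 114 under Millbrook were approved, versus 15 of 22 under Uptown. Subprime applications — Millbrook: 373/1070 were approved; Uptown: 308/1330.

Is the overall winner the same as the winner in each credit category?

Yes

Near-prime: Millbrook 91/114 = 79.8%, Uptown 15/22 = 68.2% → Millbrook
Subprime: Millbrook 373/1070 = 34.9%, Uptown 308/1330 = 23.2% → Millbrook
Overall: Millbrook 464/1184 = 39.2%, Uptown 323/1352 = 23.9% → Millbrook
Millbrook wins overall and in every credit group — no reversal.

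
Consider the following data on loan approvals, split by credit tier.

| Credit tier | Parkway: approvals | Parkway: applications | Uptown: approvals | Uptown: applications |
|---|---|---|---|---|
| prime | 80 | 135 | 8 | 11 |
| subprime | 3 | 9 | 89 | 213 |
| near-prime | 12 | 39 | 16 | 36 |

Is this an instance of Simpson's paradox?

Prime: Parkway 80/135 = 59.3%, Uptown 8/11 = 72.7% → Uptown
Subprime: Parkway 3/9 = 33.3%, Uptown 89/213 = 41.8% → Uptown
Near-prime: Parkway 12/39 = 30.8%, Uptown 16/36 = 44.4% → Uptown
Overall: Parkway 95/183 = 51.9%, Uptown 113/260 = 43.5% → Parkway
Uptown wins each credit group but Parkway wins overall — the comparison reverses. Uptown's applications skew toward subprime, which has a lower base rate.

Yes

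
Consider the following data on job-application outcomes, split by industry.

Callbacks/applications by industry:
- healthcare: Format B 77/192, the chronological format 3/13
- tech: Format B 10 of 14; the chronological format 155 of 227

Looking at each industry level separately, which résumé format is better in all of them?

Healthcare: Format B 77/192 = 40.1%, the chronological format 3/13 = 23.1% → Format B
Tech: Format B 10/14 = 71.4%, the chronological format 155/227 = 68.3% → Format B
Format B has the higher rate in both groups.

Format B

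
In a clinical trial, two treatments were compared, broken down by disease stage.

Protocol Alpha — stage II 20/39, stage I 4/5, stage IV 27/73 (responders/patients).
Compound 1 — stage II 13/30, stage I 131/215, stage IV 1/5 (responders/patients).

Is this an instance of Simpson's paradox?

Yes

Stage II: Protocol Alpha 20/39 = 51.3%, Compound 1 13/30 = 43.3% → Protocol Alpha
Stage I: Protocol Alpha 4/5 = 80.0%, Compound 1 131/215 = 60.9% → Protocol Alpha
Stage IV: Protocol Alpha 27/73 = 37.0%, Compound 1 1/5 = 20.0% → Protocol Alpha
Overall: Protocol Alpha 51/117 = 43.6%, Compound 1 145/250 = 58.0% → Compound 1
Protocol Alpha wins each disease group but Compound 1 wins overall — the comparison reverses. Protocol Alpha's patients skew toward stage IV, which has a lower base rate.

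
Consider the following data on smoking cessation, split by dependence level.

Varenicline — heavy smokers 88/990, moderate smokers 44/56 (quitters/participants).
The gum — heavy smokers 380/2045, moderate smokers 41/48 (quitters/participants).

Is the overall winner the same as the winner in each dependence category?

Heavy smokers: varenicline 88/990 = 8.9%, the gum 380/2045 = 18.6% → the gum
Moderate smokers: varenicline 44/56 = 78.6%, the gum 41/48 = 85.4% → the gum
Overall: varenicline 132/1046 = 12.6%, the gum 421/2093 = 20.1% → the gum
The gum wins overall and in every dependence group — no reversal.

Yes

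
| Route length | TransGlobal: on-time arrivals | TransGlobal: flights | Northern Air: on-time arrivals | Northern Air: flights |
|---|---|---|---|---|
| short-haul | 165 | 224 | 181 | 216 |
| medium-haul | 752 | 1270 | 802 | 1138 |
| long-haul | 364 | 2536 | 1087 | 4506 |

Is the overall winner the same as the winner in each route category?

Short-haul: TransGlobal 165/224 = 73.7%, Northern Air 181/216 = 83.8% → Northern Air
Medium-haul: TransGlobal 752/1270 = 59.2%, Northern Air 802/1138 = 70.5% → Northern Air
Long-haul: TransGlobal 364/2536 = 14.4%, Northern Air 1087/4506 = 24.1% → Northern Air
Overall: TransGlobal 1281/4030 = 31.8%, Northern Air 2070/5860 = 35.3% → Northern Air
Northern Air wins overall and in every route group — no reversal.

Yes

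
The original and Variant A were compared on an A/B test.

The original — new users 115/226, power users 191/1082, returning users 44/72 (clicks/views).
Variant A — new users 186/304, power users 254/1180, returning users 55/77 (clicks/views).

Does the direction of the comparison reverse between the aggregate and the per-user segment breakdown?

No

New users: the original 115/226 = 50.9%, Variant A 186/304 = 61.2% → Variant A
Power users: the original 191/1082 = 17.7%, Variant A 254/1180 = 21.5% → Variant A
Returning users: the original 44/72 = 61.1%, Variant A 55/77 = 71.4% → Variant A
Overall: the original 350/1380 = 25.4%, Variant A 495/1561 = 31.7% → Variant A
Variant A wins overall and in every user group — no reversal.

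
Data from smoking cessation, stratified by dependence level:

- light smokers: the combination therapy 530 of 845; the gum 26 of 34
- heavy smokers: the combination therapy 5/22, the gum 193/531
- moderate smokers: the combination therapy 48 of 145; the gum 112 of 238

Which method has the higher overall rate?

the combination therapy

Light smokers: the combination therapy 530/845 = 62.7%, the gum 26/34 = 76.5% → the gum
Heavy smokers: the combination therapy 5/22 = 22.7%, the gum 193/531 = 36.3% → the gum
Moderate smokers: the combination therapy 48/145 = 33.1%, the gum 112/238 = 47.1% → the gum
Overall: the combination therapy 583/1012 = 57.6%, the gum 331/803 = 41.2% → the combination therapy
(The gum wins every dependence group but the combination therapy wins overall — the gum's participants skew toward the low-rate heavy smokers group.)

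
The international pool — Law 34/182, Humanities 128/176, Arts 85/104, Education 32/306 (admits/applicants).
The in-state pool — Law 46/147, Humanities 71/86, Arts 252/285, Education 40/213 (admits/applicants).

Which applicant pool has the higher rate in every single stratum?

the in-state pool

Law: the international pool 34/182 = 18.7%, the in-state pool 46/147 = 31.3% → the in-state pool
Humanities: the international pool 128/176 = 72.7%, the in-state pool 71/86 = 82.6% → the in-state pool
Arts: the international pool 85/104 = 81.7%, the in-state pool 252/285 = 88.4% → the in-state pool
Education: the international pool 32/306 = 10.5%, the in-state pool 40/213 = 18.8% → the in-state pool
The in-state pool has the higher rate in all 4 groups.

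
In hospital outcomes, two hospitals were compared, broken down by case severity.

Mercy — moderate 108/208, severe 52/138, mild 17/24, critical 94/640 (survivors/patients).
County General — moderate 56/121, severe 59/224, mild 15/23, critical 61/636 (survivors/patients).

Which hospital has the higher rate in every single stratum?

Moderate: Mercy 108/208 = 51.9%, County General 56/121 = 46.3% → Mercy
Severe: Mercy 52/138 = 37.7%, County General 59/224 = 26.3% → Mercy
Mild: Mercy 17/24 = 70.8%, County General 15/23 = 65.2% → Mercy
Critical: Mercy 94/640 = 14.7%, County General 61/636 = 9.6% → Mercy
Mercy has the higher rate in all 4 groups.

Mercy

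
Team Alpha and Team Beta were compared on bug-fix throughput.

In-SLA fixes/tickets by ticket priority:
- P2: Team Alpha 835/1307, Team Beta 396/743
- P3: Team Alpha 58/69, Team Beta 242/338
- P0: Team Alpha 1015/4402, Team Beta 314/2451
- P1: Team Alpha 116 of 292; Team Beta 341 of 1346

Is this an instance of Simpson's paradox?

No

P2: Team Alpha 835/1307 = 63.9%, Team Beta 396/743 = 53.3% → Team Alpha
P3: Team Alpha 58/69 = 84.1%, Team Beta 242/338 = 71.6% → Team Alpha
P0: Team Alpha 1015/4402 = 23.1%, Team Beta 314/2451 = 12.8% → Team Alpha
P1: Team Alpha 116/292 = 39.7%, Team Beta 341/1346 = 25.3% → Team Alpha
Overall: Team Alpha 2024/6070 = 33.3%, Team Beta 1293/4878 = 26.5% → Team Alpha
Team Alpha wins overall and in every ticket group — no reversal.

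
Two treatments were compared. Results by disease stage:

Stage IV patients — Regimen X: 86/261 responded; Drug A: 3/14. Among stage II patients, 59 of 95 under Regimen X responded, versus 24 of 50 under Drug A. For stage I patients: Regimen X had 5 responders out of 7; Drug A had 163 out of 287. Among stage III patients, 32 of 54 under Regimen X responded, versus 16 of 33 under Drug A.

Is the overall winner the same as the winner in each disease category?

Stage IV: Regimen X 86/261 = 33.0%, Drug A 3/14 = 21.4% → Regimen X
Stage II: Regimen X 59/95 = 62.1%, Drug A 24/50 = 48.0% → Regimen X
Stage I: Regimen X 5/7 = 71.4%, Drug A 163/287 = 56.8% → Regimen X
Stage III: Regimen X 32/54 = 59.3%, Drug A 16/33 = 48.5% → Regimen X
Overall: Regimen X 182/417 = 43.6%, Drug A 206/384 = 53.6% → Drug A
Regimen X wins each disease group but Drug A wins overall — the comparison reverses. Regimen X's patients skew toward stage IV, which has a lower base rate.

No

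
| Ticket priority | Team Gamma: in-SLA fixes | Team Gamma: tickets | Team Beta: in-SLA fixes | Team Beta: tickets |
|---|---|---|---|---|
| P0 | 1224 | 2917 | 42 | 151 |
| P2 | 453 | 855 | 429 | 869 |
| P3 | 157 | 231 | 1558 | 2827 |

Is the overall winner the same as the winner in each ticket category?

P0: Team Gamma 1224/2917 = 42.0%, Team Beta 42/151 = 27.8% → Team Gamma
P2: Team Gamma 453/855 = 53.0%, Team Beta 429/869 = 49.4% → Team Gamma
P3: Team Gamma 157/231 = 68.0%, Team Beta 1558/2827 = 55.1% → Team Gamma
Overall: Team Gamma 1834/4003 = 45.8%, Team Beta 2029/3847 = 52.7% → Team Beta
Team Gamma wins each ticket group but Team Beta wins overall — the comparison reverses. Team Gamma's tickets skew toward P0, which has a lower base rate.

No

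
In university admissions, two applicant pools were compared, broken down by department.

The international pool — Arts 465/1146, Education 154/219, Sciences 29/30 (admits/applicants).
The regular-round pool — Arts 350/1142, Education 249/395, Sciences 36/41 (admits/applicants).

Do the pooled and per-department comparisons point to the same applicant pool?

Yes

Arts: the international pool 465/1146 = 40.6%, the regular-round pool 350/1142 = 30.6% → the international pool
Education: the international pool 154/219 = 70.3%, the regular-round pool 249/395 = 63.0% → the international pool
Sciences: the international pool 29/30 = 96.7%, the regular-round pool 36/41 = 87.8% → the international pool
Overall: the international pool 648/1395 = 46.5%, the regular-round pool 635/1578 = 40.2% → the international pool
The international pool wins overall and in every department group — no reversal.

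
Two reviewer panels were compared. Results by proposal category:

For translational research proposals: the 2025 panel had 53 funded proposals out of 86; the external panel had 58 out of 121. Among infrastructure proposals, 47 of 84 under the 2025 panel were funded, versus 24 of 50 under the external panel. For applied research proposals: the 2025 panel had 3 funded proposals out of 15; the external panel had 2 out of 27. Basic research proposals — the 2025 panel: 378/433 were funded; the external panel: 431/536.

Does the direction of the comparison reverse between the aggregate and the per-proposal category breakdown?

Translational research: the 2025 panel 53/86 = 61.6%, the external panel 58/121 = 47.9% → the 2025 panel
Infrastructure: the 2025 panel 47/84 = 56.0%, the external panel 24/50 = 48.0% → the 2025 panel
Applied research: the 2025 panel 3/15 = 20.0%, the external panel 2/27 = 7.4% → the 2025 panel
Basic research: the 2025 panel 378/433 = 87.3%, the external panel 431/536 = 80.4% → the 2025 panel
Overall: the 2025 panel 481/618 = 77.8%, the external panel 515/734 = 70.2% → the 2025 panel
The 2025 panel wins overall and in every proposal group — no reversal.

No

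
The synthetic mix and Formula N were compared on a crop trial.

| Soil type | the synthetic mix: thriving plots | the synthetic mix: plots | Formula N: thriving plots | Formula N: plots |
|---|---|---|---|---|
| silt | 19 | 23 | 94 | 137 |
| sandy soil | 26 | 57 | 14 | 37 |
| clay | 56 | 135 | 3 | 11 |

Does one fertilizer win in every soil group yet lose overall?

Yes

Silt: the synthetic mix 19/23 = 82.6%, Formula N 94/137 = 68.6% → the synthetic mix
Sandy soil: the synthetic mix 26/57 = 45.6%, Formula N 14/37 = 37.8% → the synthetic mix
Clay: the synthetic mix 56/135 = 41.5%, Formula N 3/11 = 27.3% → the synthetic mix
Overall: the synthetic mix 101/215 = 47.0%, Formula N 111/185 = 60.0% → Formula N
The synthetic mix wins each soil group but Formula N wins overall — the comparison reverses. The synthetic mix's plots skew toward clay, which has a lower base rate.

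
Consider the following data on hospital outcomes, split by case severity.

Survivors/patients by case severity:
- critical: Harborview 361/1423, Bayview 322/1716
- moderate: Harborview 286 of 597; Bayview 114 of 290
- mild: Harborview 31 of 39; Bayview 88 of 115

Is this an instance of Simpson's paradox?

No

Critical: Harborview 361/1423 = 25.4%, Bayview 322/1716 = 18.8% → Harborview
Moderate: Harborview 286/597 = 47.9%, Bayview 114/290 = 39.3% → Harborview
Mild: Harborview 31/39 = 79.5%, Bayview 88/115 = 76.5% → Harborview
Overall: Harborview 678/2059 = 32.9%, Bayview 524/2121 = 24.7% → Harborview
Harborview wins overall and in every case group — no reversal.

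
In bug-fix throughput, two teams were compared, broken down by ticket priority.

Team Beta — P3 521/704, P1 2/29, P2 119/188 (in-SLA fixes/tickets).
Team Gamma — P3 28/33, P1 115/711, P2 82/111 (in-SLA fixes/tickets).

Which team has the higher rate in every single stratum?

P3: Team Beta 521/704 = 74.0%, Team Gamma 28/33 = 84.8% → Team Gamma
P1: Team Beta 2/29 = 6.9%, Team Gamma 115/711 = 16.2% → Team Gamma
P2: Team Beta 119/188 = 63.3%, Team Gamma 82/111 = 73.9% → Team Gamma
Team Gamma has the higher rate in all 3 groups.

Team Gamma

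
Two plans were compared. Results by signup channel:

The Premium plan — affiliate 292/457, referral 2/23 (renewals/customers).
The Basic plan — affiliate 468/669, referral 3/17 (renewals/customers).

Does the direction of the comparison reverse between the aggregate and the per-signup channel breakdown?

Affiliate: the Premium plan 292/457 = 63.9%, the Basic plan 468/669 = 70.0% → the Basic plan
Referral: the Premium plan 2/23 = 8.7%, the Basic plan 3/17 = 17.6% → the Basic plan
Overall: the Premium plan 294/480 = 61.2%, the Basic plan 471/686 = 68.7% → the Basic plan
The Basic plan wins overall and in every signup group — no reversal.

No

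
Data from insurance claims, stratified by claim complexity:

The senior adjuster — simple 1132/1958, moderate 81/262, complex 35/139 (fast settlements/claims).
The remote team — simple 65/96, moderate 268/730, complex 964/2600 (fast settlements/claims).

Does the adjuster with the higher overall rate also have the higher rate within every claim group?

Simple: the senior adjuster 1132/1958 = 57.8%, the remote team 65/96 = 67.7% → the remote team
Moderate: the senior adjuster 81/262 = 30.9%, the remote team 268/730 = 36.7% → the remote team
Complex: the senior adjuster 35/139 = 25.2%, the remote team 964/2600 = 37.1% → the remote team
Overall: the senior adjuster 1248/2359 = 52.9%, the remote team 1297/3426 = 37.9% → the senior adjuster
The remote team wins each claim group but the senior adjuster wins overall — the comparison reverses. The remote team's claims skew toward complex, which has a lower base rate.

No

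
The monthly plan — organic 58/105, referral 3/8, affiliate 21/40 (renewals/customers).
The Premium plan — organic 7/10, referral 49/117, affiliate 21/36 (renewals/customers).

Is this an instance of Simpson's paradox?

Organic: the monthly plan 58/105 = 55.2%, the Premium plan 7/10 = 70.0% → the Premium plan
Referral: the monthly plan 3/8 = 37.5%, the Premium plan 49/117 = 41.9% → the Premium plan
Affiliate: the monthly plan 21/40 = 52.5%, the Premium plan 21/36 = 58.3% → the Premium plan
Overall: the monthly plan 82/153 = 53.6%, the Premium plan 77/163 = 47.2% → the monthly plan
The Premium plan wins each signup group but the monthly plan wins overall — the comparison reverses. The Premium plan's customers skew toward referral, which has a lower base rate.

Yes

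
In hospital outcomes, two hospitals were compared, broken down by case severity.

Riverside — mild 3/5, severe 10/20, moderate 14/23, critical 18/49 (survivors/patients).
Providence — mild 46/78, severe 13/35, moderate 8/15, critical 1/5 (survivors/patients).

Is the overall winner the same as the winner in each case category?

Mild: Riverside 3/5 = 60.0%, Providence 46/78 = 59.0% → Riverside
Severe: Riverside 10/20 = 50.0%, Providence 13/35 = 37.1% → Riverside
Moderate: Riverside 14/23 = 60.9%, Providence 8/15 = 53.3% → Riverside
Critical: Riverside 18/49 = 36.7%, Providence 1/5 = 20.0% → Riverside
Overall: Riverside 45/97 = 46.4%, Providence 68/133 = 51.1% → Providence
Riverside wins each case group but Providence wins overall — the comparison reverses. Riverside's patients skew toward critical, which has a lower base rate.

No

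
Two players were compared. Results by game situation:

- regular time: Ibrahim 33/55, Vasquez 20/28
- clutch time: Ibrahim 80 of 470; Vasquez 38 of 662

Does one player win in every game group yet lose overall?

No

Regular time: Ibrahim 33/55 = 60.0%, Vasquez 20/28 = 71.4% → Vasquez
Clutch time: Ibrahim 80/470 = 17.0%, Vasquez 38/662 = 5.7% → Ibrahim
Overall: Ibrahim 113/525 = 21.5%, Vasquez 58/690 = 8.4% → Ibrahim
Neither sweeps: Ibrahim wins 1 of 2 groups, Vasquez wins 1. Ibrahim wins overall but not every group — no Simpson reversal.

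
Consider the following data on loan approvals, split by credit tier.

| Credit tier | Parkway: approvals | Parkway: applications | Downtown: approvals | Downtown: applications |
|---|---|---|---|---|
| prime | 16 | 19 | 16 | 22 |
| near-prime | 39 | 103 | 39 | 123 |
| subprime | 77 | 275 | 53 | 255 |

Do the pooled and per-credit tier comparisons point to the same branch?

Yes

Prime: Parkway 16/19 = 84.2%, Downtown 16/22 = 72.7% → Parkway
Near-prime: Parkway 39/103 = 37.9%, Downtown 39/123 = 31.7% → Parkway
Subprime: Parkway 77/275 = 28.0%, Downtown 53/255 = 20.8% → Parkway
Overall: Parkway 132/397 = 33.2%, Downtown 108/400 = 27.0% → Parkway
Parkway wins overall and in every credit group — no reversal.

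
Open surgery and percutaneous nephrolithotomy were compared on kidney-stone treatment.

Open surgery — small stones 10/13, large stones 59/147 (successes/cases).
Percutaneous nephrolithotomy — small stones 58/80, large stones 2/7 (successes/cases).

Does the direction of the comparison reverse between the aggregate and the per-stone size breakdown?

Small stones: open surgery 10/13 = 76.9%, percutaneous nephrolithotomy 58/80 = 72.5% → open surgery
Large stones: open surgery 59/147 = 40.1%, percutaneous nephrolithotomy 2/7 = 28.6% → open surgery
Overall: open surgery 69/160 = 43.1%, percutaneous nephrolithotomy 60/87 = 69.0% → percutaneous nephrolithotomy
Open surgery wins each stone group but percutaneous nephrolithotomy wins overall — the comparison reverses. Open surgery's cases skew toward large stones, which has a lower base rate.

Yes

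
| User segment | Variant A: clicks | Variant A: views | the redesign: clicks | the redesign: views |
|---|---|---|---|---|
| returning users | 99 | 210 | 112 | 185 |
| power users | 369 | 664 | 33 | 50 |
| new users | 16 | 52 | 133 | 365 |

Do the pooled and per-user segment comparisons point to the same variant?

No

Returning users: Variant A 99/210 = 47.1%, the redesign 112/185 = 60.5% → the redesign
Power users: Variant A 369/664 = 55.6%, the redesign 33/50 = 66.0% → the redesign
New users: Variant A 16/52 = 30.8%, the redesign 133/365 = 36.4% → the redesign
Overall: Variant A 484/926 = 52.3%, the redesign 278/600 = 46.3% → Variant A
The redesign wins each user group but Variant A wins overall — the comparison reverses. The redesign's views skew toward new users, which has a lower base rate.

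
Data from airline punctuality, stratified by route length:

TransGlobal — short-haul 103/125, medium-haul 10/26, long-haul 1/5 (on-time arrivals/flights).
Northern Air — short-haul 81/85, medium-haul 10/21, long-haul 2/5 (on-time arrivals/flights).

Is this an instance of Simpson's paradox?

Short-haul: TransGlobal 103/125 = 82.4%, Northern Air 81/85 = 95.3% → Northern Air
Medium-haul: TransGlobal 10/26 = 38.5%, Northern Air 10/21 = 47.6% → Northern Air
Long-haul: TransGlobal 1/5 = 20.0%, Northern Air 2/5 = 40.0% → Northern Air
Overall: TransGlobal 114/156 = 73.1%, Northern Air 93/111 = 83.8% → Northern Air
Northern Air wins overall and in every route group — no reversal.

No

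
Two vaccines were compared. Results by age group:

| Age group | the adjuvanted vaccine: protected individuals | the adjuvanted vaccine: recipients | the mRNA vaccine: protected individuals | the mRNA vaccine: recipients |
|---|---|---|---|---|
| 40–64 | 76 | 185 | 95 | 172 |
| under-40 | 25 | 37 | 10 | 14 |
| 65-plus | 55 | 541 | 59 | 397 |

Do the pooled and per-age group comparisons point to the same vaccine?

Yes

40–64: the adjuvanted vaccine 76/185 = 41.1%, the mRNA vaccine 95/172 = 55.2% → the mRNA vaccine
Under-40: the adjuvanted vaccine 25/37 = 67.6%, the mRNA vaccine 10/14 = 71.4% → the mRNA vaccine
65-plus: the adjuvanted vaccine 55/541 = 10.2%, the mRNA vaccine 59/397 = 14.9% → the mRNA vaccine
Overall: the adjuvanted vaccine 156/763 = 20.4%, the mRNA vaccine 164/583 = 28.1% → the mRNA vaccine
The mRNA vaccine wins overall and in every age group — no reversal.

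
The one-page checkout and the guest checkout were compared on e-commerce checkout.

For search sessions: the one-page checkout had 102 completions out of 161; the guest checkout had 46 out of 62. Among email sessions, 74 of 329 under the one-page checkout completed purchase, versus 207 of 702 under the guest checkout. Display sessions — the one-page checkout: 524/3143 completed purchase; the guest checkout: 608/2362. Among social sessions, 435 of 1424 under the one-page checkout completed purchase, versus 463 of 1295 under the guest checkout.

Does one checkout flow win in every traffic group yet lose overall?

No

Search: the one-page checkout 102/161 = 63.4%, the guest checkout 46/62 = 74.2% → the guest checkout
Email: the one-page checkout 74/329 = 22.5%, the guest checkout 207/702 = 29.5% → the guest checkout
Display: the one-page checkout 524/3143 = 16.7%, the guest checkout 608/2362 = 25.7% → the guest checkout
Social: the one-page checkout 435/1424 = 30.5%, the guest checkout 463/1295 = 35.8% → the guest checkout
Overall: the one-page checkout 1135/5057 = 22.4%, the guest checkout 1324/4421 = 29.9% → the guest checkout
The guest checkout wins overall and in every traffic group — no reversal.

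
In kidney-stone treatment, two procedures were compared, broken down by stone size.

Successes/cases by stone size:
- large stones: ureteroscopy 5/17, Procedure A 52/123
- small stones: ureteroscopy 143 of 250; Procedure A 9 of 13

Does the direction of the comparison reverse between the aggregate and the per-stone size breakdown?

Yes

Large stones: ureteroscopy 5/17 = 29.4%, Procedure A 52/123 = 42.3% → Procedure A
Small stones: ureteroscopy 143/250 = 57.2%, Procedure A 9/13 = 69.2% → Procedure A
Overall: ureteroscopy 148/267 = 55.4%, Procedure A 61/136 = 44.9% → ureteroscopy
Procedure A wins each stone group but ureteroscopy wins overall — the comparison reverses. Procedure A's cases skew toward large stones, which has a lower base rate.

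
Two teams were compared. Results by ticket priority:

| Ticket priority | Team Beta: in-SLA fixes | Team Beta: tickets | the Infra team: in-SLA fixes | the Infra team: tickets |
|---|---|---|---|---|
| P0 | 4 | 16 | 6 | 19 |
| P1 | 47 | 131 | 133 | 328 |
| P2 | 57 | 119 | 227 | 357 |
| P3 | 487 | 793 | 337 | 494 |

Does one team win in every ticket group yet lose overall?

P0: Team Beta 4/16 = 25.0%, the Infra team 6/19 = 31.6% → the Infra team
P1: Team Beta 47/131 = 35.9%, the Infra team 133/328 = 40.5% → the Infra team
P2: Team Beta 57/119 = 47.9%, the Infra team 227/357 = 63.6% → the Infra team
P3: Team Beta 487/793 = 61.4%, the Infra team 337/494 = 68.2% → the Infra team
Overall: Team Beta 595/1059 = 56.2%, the Infra team 703/1198 = 58.7% → the Infra team
The Infra team wins overall and in every ticket group — no reversal.

No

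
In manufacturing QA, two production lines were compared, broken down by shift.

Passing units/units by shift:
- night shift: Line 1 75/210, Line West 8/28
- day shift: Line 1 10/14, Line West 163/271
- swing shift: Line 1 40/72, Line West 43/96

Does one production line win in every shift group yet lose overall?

Night shift: Line 1 75/210 = 35.7%, Line West 8/28 = 28.6% → Line 1
Day shift: Line 1 10/14 = 71.4%, Line West 163/271 = 60.1% → Line 1
Swing shift: Line 1 40/72 = 55.6%, Line West 43/96 = 44.8% → Line 1
Overall: Line 1 125/296 = 42.2%, Line West 214/395 = 54.2% → Line West
Line 1 wins each shift group but Line West wins overall — the comparison reverses. Line 1's units skew toward night shift, which has a lower base rate.

Yes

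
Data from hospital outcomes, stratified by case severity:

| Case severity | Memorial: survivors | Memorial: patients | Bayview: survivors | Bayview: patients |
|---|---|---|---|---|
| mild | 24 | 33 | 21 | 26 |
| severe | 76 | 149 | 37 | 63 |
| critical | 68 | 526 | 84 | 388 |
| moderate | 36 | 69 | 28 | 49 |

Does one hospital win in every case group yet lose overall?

No

Mild: Memorial 24/33 = 72.7%, Bayview 21/26 = 80.8% → Bayview
Severe: Memorial 76/149 = 51.0%, Bayview 37/63 = 58.7% → Bayview
Critical: Memorial 68/526 = 12.9%, Bayview 84/388 = 21.6% → Bayview
Moderate: Memorial 36/69 = 52.2%, Bayview 28/49 = 57.1% → Bayview
Overall: Memorial 204/777 = 26.3%, Bayview 170/526 = 32.3% → Bayview
Bayview wins overall and in every case group — no reversal.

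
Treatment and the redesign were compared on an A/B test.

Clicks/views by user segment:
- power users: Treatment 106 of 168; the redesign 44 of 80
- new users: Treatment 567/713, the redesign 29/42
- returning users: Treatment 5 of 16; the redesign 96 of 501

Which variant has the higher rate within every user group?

Treatment

Power users: Treatment 106/168 = 63.1%, the redesign 44/80 = 55.0% → Treatment
New users: Treatment 567/713 = 79.5%, the redesign 29/42 = 69.0% → Treatment
Returning users: Treatment 5/16 = 31.2%, the redesign 96/501 = 19.2% → Treatment
Treatment has the higher rate in all 3 groups.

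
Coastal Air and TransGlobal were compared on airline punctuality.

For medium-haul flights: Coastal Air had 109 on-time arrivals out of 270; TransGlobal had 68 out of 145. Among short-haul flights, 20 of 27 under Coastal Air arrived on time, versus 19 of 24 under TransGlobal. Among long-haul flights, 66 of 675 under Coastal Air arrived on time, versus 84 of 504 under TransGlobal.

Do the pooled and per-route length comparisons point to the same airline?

Medium-haul: Coastal Air 109/270 = 40.4%, TransGlobal 68/145 = 46.9% → TransGlobal
Short-haul: Coastal Air 20/27 = 74.1%, TransGlobal 19/24 = 79.2% → TransGlobal
Long-haul: Coastal Air 66/675 = 9.8%, TransGlobal 84/504 = 16.7% → TransGlobal
Overall: Coastal Air 195/972 = 20.1%, TransGlobal 171/673 = 25.4% → TransGlobal
TransGlobal wins overall and in every route group — no reversal.

Yes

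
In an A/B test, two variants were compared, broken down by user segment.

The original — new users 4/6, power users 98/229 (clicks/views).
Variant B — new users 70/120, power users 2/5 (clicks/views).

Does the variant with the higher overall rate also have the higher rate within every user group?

New users: the original 4/6 = 66.7%, Variant B 70/120 = 58.3% → the original
Power users: the original 98/229 = 42.8%, Variant B 2/5 = 40.0% → the original
Overall: the original 102/235 = 43.4%, Variant B 72/125 = 57.6% → Variant B
The original wins each user group but Variant B wins overall — the comparison reverses. The original's views skew toward power users, which has a lower base rate.

No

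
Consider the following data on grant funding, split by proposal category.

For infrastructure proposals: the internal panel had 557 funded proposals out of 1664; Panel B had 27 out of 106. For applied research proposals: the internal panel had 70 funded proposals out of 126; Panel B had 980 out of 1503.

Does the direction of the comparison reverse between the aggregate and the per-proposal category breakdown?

Infrastructure: the internal panel 557/1664 = 33.5%, Panel B 27/106 = 25.5% → the internal panel
Applied research: the internal panel 70/126 = 55.6%, Panel B 980/1503 = 65.2% → Panel B
Overall: the internal panel 627/1790 = 35.0%, Panel B 1007/1609 = 62.6% → Panel B
Neither sweeps: the internal panel wins 1 of 2 groups, Panel B wins 1. Panel B wins overall but not every group — no Simpson reversal.

No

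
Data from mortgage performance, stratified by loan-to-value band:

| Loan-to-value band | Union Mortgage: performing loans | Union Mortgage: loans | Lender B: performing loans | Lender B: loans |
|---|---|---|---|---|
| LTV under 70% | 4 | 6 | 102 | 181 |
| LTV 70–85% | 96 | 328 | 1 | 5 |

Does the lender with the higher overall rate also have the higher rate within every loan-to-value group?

LTV under 70%: Union Mortgage 4/6 = 66.7%, Lender B 102/181 = 56.4% → Union Mortgage
LTV 70–85%: Union Mortgage 96/328 = 29.3%, Lender B 1/5 = 20.0% → Union Mortgage
Overall: Union Mortgage 100/334 = 29.9%, Lender B 103/186 = 55.4% → Lender B
Union Mortgage wins each loan-to-value group but Lender B wins overall — the comparison reverses. Union Mortgage's loans skew toward LTV 70–85%, which has a lower base rate.

No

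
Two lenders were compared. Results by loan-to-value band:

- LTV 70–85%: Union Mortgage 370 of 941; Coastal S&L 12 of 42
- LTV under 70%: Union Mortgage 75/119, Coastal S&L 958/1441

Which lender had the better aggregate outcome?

LTV 70–85%: Union Mortgage 370/941 = 39.3%, Coastal S&L 12/42 = 28.6% → Union Mortgage
LTV under 70%: Union Mortgage 75/119 = 63.0%, Coastal S&L 958/1441 = 66.5% → Coastal S&L
Overall: Union Mortgage 445/1060 = 42.0%, Coastal S&L 970/1483 = 65.4% → Coastal S&L
(Neither sweeps every loan-to-value group, but Coastal S&L has the higher pooled rate.)

Coastal S&L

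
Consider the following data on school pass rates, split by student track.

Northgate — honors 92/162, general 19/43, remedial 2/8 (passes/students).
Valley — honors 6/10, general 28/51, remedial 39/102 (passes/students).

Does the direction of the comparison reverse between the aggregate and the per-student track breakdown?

Honors: Northgate 92/162 = 56.8%, Valley 6/10 = 60.0% → Valley
General: Northgate 19/43 = 44.2%, Valley 28/51 = 54.9% → Valley
Remedial: Northgate 2/8 = 25.0%, Valley 39/102 = 38.2% → Valley
Overall: Northgate 113/213 = 53.1%, Valley 73/163 = 44.8% → Northgate
Valley wins each student group but Northgate wins overall — the comparison reverses. Valley's students skew toward remedial, which has a lower base rate.

Yes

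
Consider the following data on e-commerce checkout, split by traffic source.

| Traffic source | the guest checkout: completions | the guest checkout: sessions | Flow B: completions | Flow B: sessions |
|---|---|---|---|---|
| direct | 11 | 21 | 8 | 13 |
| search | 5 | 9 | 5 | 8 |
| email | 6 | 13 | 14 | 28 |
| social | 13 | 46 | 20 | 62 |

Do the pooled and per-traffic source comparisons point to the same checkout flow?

Direct: the guest checkout 11/21 = 52.4%, Flow B 8/13 = 61.5% → Flow B
Search: the guest checkout 5/9 = 55.6%, Flow B 5/8 = 62.5% → Flow B
Email: the guest checkout 6/13 = 46.2%, Flow B 14/28 = 50.0% → Flow B
Social: the guest checkout 13/46 = 28.3%, Flow B 20/62 = 32.3% → Flow B
Overall: the guest checkout 35/89 = 39.3%, Flow B 47/111 = 42.3% → Flow B
Flow B wins overall and in every traffic group — no reversal.

Yes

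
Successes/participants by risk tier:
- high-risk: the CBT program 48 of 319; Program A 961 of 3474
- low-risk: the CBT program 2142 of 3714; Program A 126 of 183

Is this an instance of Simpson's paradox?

High-risk: the CBT program 48/319 = 15.0%, Program A 961/3474 = 27.7% → Program A
Low-risk: the CBT program 2142/3714 = 57.7%, Program A 126/183 = 68.9% → Program A
Overall: the CBT program 2190/4033 = 54.3%, Program A 1087/3657 = 29.7% → the CBT program
Program A wins each risk group but the CBT program wins overall — the comparison reverses. Program A's participants skew toward high-risk, which has a lower base rate.

Yes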